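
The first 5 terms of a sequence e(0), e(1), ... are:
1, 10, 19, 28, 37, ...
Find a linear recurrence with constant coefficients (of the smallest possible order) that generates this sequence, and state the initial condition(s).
Look for the lowest-order linear relation among consecutive terms.
Observation: consecutive differences are constant (= 9).
Check at n=2: 1·10 + 9 = 19. ✓

e(n) = e(n-1) + 9, e(0) = 1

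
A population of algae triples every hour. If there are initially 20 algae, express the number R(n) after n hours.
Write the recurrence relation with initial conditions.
Each hour multiplies the count by 3, so the count after n hours depends only on the count after n-1 hours: R(n) = 3 × R(n-1). The starting count gives R(0) = 20.
Unrolling n times gives the closed form R(n) = 20 × 3ⁿ.

R(n) = 3 × R(n-1), R(0) = 20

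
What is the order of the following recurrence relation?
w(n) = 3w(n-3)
The order is the largest lag k for which w(n-k) appears. Here the deepest term is w(n-3), so the order is 3.

Order 3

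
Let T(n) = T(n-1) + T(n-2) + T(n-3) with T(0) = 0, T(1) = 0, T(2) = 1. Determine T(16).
Computing the sequence terms:
0, 0, 1, 1, 2, 4, 7, 13, 24, 44, 81, 149, 274, 504, 927, 1705, 3136

3136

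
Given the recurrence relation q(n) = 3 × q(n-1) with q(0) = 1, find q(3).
Computing step by step:
q(0) = 1
q(1) = 3 × 1 = 3
q(2) = 3 × 3 = 9
q(3) = 3 × 9 = 27

27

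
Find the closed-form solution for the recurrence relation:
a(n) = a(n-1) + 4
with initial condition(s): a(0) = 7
Recurrence: a(n) = a(n-1) + 4, initial: a(0) = 7.
Each step adds 4, so a(n) = a(0) + 4n = 4n + 7.

a(n) = 4n + 7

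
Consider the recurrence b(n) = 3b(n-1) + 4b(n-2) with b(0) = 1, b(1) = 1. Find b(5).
Computing the sequence terms:
1, 1, 7, 25, 103, 409

409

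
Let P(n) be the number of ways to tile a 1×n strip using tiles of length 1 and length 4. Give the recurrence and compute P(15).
Condition on the last tile: it has length 1 (leaving a 1×(n-1) strip) or length 4 (leaving a 1×(n-4) strip), so P(n) = P(n-1) + P(n-4) (order-4 linear recurrence).
For 0 ≤ i < 4 only unit tiles fit, so P(i) = 1.
Iterating the recurrence: P(4) = 2, P(5) = 3, P(6) = 4, P(7) = 5, P(8) = 7, P(9) = 10, P(10) = 14, P(11) = 19, P(12) = 26, P(13) = 36, P(14) = 50, P(15) = 69.

P(n) = P(n-1) + P(n-4), with P(i) = 1 for 0 ≤ i < 4; P(15) = 69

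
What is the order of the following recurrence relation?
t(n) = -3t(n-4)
The order is the largest lag k for which t(n-k) appears. Here the deepest term is t(n-4), so the order is 4.

Order 4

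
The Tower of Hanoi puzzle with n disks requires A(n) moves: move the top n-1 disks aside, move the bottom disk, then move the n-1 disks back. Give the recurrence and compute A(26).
Moving n disks = move the top n-1 disks aside (A(n-1) moves) + move the largest disk (1 move) + move the n-1 disks back on top (A(n-1) moves), so A(n) = 2A(n-1) + 1, with A(1) = 1 (a single disk takes one move).
First terms: 1, 3, 7, 15, 31, 63, … — each is one less than a power of 2. Indeed A(n) + 1 = 2(A(n-1) + 1) with A(1) + 1 = 2, so A(n) + 1 = 2ⁿ and A(n) = 2ⁿ - 1.
Hence A(26) = 2^26 - 1 = 67108864 - 1 = 67108863.

A(n) = 2A(n-1) + 1, A(1) = 1; A(26) = 67108863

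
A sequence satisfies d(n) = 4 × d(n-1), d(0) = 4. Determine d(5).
Computing step by step:
d(0) = 4
d(1) = 4 × 4 = 16
d(2) = 4 × 16 = 64
d(3) = 4 × 64 = 256
d(4) = 4 × 256 = 1024
d(5) = 4 × 1024 = 4096

4096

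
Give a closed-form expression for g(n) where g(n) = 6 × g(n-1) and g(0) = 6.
Recurrence: g(n) = 6 × g(n-1), initial: g(0) = 6.
Each term is 6 times the previous, so this is geometric with ratio 6. After n steps: g(n) = g(0)·6ⁿ = 6·6ⁿ.

g(n) = 6·6ⁿ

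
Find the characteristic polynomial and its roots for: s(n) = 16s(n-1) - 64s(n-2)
Substitute s(n) = rⁿ and divide through by rⁿ⁻²: r² - 16r + 64 = 0
Factor: (r - 8)² = 0, so r = 8 (double root).
General solution: s(n) = (A + Bn)·8ⁿ

Characteristic: r² - 16r + 64 = 0, Roots: r = 8 (double root)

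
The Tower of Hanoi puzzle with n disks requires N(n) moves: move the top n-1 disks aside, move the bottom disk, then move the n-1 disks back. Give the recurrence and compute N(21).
Moving n disks = move the top n-1 disks aside (N(n-1) moves) + move the largest disk (1 move) + move the n-1 disks back on top (N(n-1) moves), so N(n) = 2N(n-1) + 1, with N(1) = 1 (a single disk takes one move).
First terms: 1, 3, 7, 15, 31, 63, … — each is one less than a power of 2. Indeed N(n) + 1 = 2(N(n-1) + 1) with N(1) + 1 = 2, so N(n) + 1 = 2ⁿ and N(n) = 2ⁿ - 1.
Hence N(21) = 2^21 - 1 = 2097152 - 1 = 2097151.

N(n) = 2N(n-1) + 1, N(1) = 1; N(21) = 2097151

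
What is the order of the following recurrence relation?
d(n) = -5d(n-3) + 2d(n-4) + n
The order is the largest lag k for which d(n-k) appears. Here the deepest term is d(n-4) (the n term is non-homogeneous and does not affect the order), so the order is 4.

Order 4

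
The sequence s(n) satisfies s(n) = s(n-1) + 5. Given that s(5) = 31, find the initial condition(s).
s(5) = s(0) + 5·5, so s(0) = 31 - 25 = 6.

s(0) = 6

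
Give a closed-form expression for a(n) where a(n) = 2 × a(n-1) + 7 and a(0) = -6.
Recurrence: a(n) = 2 × a(n-1) + 7, initial: a(0) = -6.
Try a(n) = A·2ⁿ + C. Substituting: A·2ⁿ + C = 2(A·2ⁿ⁻¹ + C) + 7 = A·2ⁿ + 2C + 7, so C = 2C + 7, giving C = -7. Then a(0) = A - 7 = -6 gives A = 1.

a(n) = 2ⁿ - 7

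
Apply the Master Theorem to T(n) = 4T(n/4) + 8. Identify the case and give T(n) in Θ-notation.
Master Theorem template: T(n) = a·T(n/b) + f(n).
Here: a=4, b=4, f(n)=8
Compute log_b(a) = log_4(4) = 1.
f(n) = 8 = O(n^(1-ε)) with ε = 1. Case 1: T(n) = Θ(n^log_b(a)) = Θ(n).

Case 1: T(n) = Θ(n)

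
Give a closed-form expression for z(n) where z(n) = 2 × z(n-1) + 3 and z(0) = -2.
Recurrence: z(n) = 2 × z(n-1) + 3, initial: z(0) = -2.
Try z(n) = A·2ⁿ + C. Substituting: A·2ⁿ + C = 2(A·2ⁿ⁻¹ + C) + 3 = A·2ⁿ + 2C + 3, so C = 2C + 3, giving C = -3. Then z(0) = A - 3 = -2 gives A = 1.

z(n) = 2ⁿ - 3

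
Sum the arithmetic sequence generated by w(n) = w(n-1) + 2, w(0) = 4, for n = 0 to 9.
Computing the sequence terms: 4, 6, 8, 10, 12, 14, 16, 18, 20, 22
Adding these values together:

130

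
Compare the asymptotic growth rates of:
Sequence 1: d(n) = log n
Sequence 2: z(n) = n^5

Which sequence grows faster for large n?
Comparing growth rates:
Growth-rate hierarchy: log n ≺ any polynomial ≺ any exponential cⁿ (c>1) ≺ n! ≺ nⁿ.
polynomial degree 5 dominates logarithmic asymptotically.

z(n) grows faster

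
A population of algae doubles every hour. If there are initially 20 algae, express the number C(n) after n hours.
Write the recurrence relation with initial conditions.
Each hour multiplies the count by 2, so the count after n hours depends only on the count after n-1 hours: C(n) = 2 × C(n-1). The starting count gives C(0) = 20.
Unrolling n times gives the closed form C(n) = 20 × 2ⁿ.

C(n) = 2 × C(n-1), C(0) = 20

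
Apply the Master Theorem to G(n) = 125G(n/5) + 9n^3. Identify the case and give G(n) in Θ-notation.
Master Theorem template: G(n) = a·G(n/b) + f(n).
Here: a=125, b=5, f(n)=9n^3
Compute log_b(a) = log_5(125) = 3.
f(n) = 9n^3 = Θ(n^3). Case 2: G(n) = Θ(n^3 log n).

Case 2: G(n) = Θ(n^3 log n)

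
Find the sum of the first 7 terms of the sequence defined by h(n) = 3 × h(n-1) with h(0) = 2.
Computing the sequence terms: 2, 6, 18, 54, 162, 486, 1458
Adding these values together:

2186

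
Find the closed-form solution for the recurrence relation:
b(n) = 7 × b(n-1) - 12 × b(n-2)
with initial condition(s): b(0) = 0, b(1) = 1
Recurrence: b(n) = 7 × b(n-1) - 12 × b(n-2), initial: b(0) = 0, b(1) = 1.
Characteristic equation: r² - 7r + 12 = 0, which factors as (r - 4)(r - 3) = 0, so r = 4, 3. General solution b(n) = A·4ⁿ + B·3ⁿ. From b(0) = 0: A + B = 0. From b(1) = 1: 4A + 3B = 1. Solving gives A = 1, B = -1.

b(n) = 4ⁿ - 3ⁿ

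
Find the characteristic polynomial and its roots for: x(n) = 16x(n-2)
Substitute x(n) = rⁿ and divide through by rⁿ⁻²: r² - 16 = 0
Factor: (r + 4)(r - 4) = 0, so r = -4, 4.
General solution: x(n) = A·(-4)ⁿ + B·4ⁿ

Characteristic: r² - 16 = 0, Roots: r = -4, 4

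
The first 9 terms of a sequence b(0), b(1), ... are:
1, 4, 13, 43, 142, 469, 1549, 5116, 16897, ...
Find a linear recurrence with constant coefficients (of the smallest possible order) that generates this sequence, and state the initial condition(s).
Look for the lowest-order linear relation among consecutive terms.
Observation: b(n) - 3·b(n-1) - (1)·b(n-2) = 0 holds for the shown terms, and no order-1 relation b(n) = α·b(n-1) + β fits.
Check at n=3: 3·13 + (1)·4 = 43. ✓

b(n) = 3b(n-1) + b(n-2), b(0) = 1, b(1) = 4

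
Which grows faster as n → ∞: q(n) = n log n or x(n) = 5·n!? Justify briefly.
Comparing growth rates:
Growth-rate hierarchy: log n ≺ any polynomial ≺ any exponential cⁿ (c>1) ≺ n! ≺ nⁿ.
factorial dominates polynomial degree 1 (with log factor) asymptotically.

x(n) grows faster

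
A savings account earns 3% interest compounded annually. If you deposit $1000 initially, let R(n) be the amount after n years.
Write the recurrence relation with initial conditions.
Each year the balance grows by 3%, i.e. is multiplied by 1 + 3/100 = 1.03, so R(n) = 1.03 × R(n-1). The initial deposit gives R(0) = 1000.
Unrolling gives the closed form R(n) = 1000 × (1.03)ⁿ.

R(n) = 1.03 × R(n-1), R(0) = 1000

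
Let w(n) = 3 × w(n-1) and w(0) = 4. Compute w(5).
Computing step by step:
w(0) = 4
w(1) = 3 × 4 = 12
w(2) = 3 × 12 = 36
w(3) = 3 × 36 = 108
w(4) = 3 × 108 = 324
w(5) = 3 × 324 = 972

972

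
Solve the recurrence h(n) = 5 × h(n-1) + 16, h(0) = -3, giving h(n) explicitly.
Recurrence: h(n) = 5 × h(n-1) + 16, initial: h(0) = -3.
Try h(n) = A·5ⁿ + C. Substituting: A·5ⁿ + C = 5(A·5ⁿ⁻¹ + C) + 16 = A·5ⁿ + 5C + 16, so C = 5C + 16, giving C = -4. Then h(0) = A - 4 = -3 gives A = 1.

h(n) = 5ⁿ - 4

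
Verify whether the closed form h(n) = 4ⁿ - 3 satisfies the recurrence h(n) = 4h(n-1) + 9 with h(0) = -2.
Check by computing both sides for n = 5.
From the recurrence with h(0) = -2:
  h(0) = -2, h(1) = 1, h(2) = 13, h(3) = 61, h(4) = 253, h(5) = 1021
  so the recurrence gives h(5) = 1021.
From the proposed closed form h(n) = 4ⁿ - 3:
  h(5) = 1021.
Both sides give 1021 at n = 5, and the initial condition(s) match, so the closed form is consistent.

Yes, the closed form is correct.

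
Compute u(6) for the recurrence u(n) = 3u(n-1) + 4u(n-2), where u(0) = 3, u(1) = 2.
Computing the sequence terms:
3, 2, 18, 62, 258, 1022, 4098

4098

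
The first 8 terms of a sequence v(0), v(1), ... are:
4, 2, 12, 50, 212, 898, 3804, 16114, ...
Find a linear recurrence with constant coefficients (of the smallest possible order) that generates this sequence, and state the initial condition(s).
Look for the lowest-order linear relation among consecutive terms.
Observation: v(n) - 4·v(n-1) - (1)·v(n-2) = 0 holds for the shown terms, and no order-1 relation v(n) = α·v(n-1) + β fits.
Check at n=3: 4·12 + (1)·2 = 50. ✓

v(n) = 4v(n-1) + v(n-2), v(0) = 4, v(1) = 2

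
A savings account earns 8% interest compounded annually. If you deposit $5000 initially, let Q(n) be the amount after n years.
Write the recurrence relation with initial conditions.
Each year the balance grows by 8%, i.e. is multiplied by 1 + 8/100 = 1.08, so Q(n) = 1.08 × Q(n-1). The initial deposit gives Q(0) = 5000.
Unrolling gives the closed form Q(n) = 5000 × (1.08)ⁿ.

Q(n) = 1.08 × Q(n-1), Q(0) = 5000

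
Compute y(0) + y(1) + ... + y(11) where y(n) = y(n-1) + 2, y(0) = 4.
Computing the sequence terms: 4, 6, 8, 10, 12, 14, 16, 18, 20, 22, 24, 26
Adding these values together:

180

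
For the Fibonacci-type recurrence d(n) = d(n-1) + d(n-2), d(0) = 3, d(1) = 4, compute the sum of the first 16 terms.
Computing the sequence terms: 3, 4, 7, 11, 18, 29, 47, 76, 123, 199, 322, 521, 843, 1364, 2207, 3571
Adding these values together:

9345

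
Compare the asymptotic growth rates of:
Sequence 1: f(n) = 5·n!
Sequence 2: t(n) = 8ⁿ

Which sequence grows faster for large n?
Comparing growth rates:
Growth-rate hierarchy: log n ≺ any polynomial ≺ any exponential cⁿ (c>1) ≺ n! ≺ nⁿ.
factorial dominates exponential base 8 asymptotically.

f(n) grows faster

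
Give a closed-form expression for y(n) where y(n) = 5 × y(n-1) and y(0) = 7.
Recurrence: y(n) = 5 × y(n-1), initial: y(0) = 7.
Each term is 5 times the previous, so this is geometric with ratio 5. After n steps: y(n) = y(0)·5ⁿ = 7·5ⁿ.

y(n) = 7·5ⁿ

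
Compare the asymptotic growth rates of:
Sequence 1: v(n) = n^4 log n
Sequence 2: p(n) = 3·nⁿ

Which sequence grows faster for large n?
Comparing growth rates:
Growth-rate hierarchy: log n ≺ any polynomial ≺ any exponential cⁿ (c>1) ≺ n! ≺ nⁿ.
super-exponential nⁿ dominates polynomial degree 4 (with log factor) asymptotically.

p(n) grows faster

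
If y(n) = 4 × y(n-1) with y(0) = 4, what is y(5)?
Computing step by step:
y(0) = 4
y(1) = 4 × 4 = 16
y(2) = 4 × 16 = 64
y(3) = 4 × 64 = 256
y(4) = 4 × 256 = 1024
y(5) = 4 × 1024 = 4096

4096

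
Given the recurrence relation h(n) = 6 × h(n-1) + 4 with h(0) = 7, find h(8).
Computing step by step:
h(0) = 7
h(1) = 6 × 7 + 4 = 46
h(2) = 6 × 46 + 4 = 280
h(3) = 6 × 280 + 4 = 1684
h(4) = 6 × 1684 + 4 = 10108
h(5) = 6 × 10108 + 4 = 60652
h(6) = 6 × 60652 + 4 = 363916
h(7) = 6 × 363916 + 4 = 2183500
h(8) = 6 × 2183500 + 4 = 13101004

13101004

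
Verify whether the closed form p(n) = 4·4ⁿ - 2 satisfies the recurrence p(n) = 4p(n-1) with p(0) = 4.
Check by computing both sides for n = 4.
From the recurrence with p(0) = 4:
  p(0) = 4, p(1) = 16, p(2) = 64, p(3) = 256, p(4) = 1024
  so the recurrence gives p(4) = 1024.
From the proposed closed form p(n) = 4·4ⁿ - 2:
  p(4) = 1022.
The recurrence gives 1024 but the closed form gives 1022, so the closed form does not satisfy the recurrence.

No, the closed form is incorrect.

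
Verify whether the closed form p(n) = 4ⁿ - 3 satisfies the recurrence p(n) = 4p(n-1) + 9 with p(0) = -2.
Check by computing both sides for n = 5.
From the recurrence with p(0) = -2:
  p(0) = -2, p(1) = 1, p(2) = 13, p(3) = 61, p(4) = 253, p(5) = 1021
  so the recurrence gives p(5) = 1021.
From the proposed closed form p(n) = 4ⁿ - 3:
  p(5) = 1021.
Both sides give 1021 at n = 5, and the initial condition(s) match, so the closed form is consistent.

Yes, the closed form is correct.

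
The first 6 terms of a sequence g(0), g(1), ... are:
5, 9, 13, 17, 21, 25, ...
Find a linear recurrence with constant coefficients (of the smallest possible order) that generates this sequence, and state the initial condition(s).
Look for the lowest-order linear relation among consecutive terms.
Observation: consecutive differences are constant (= 4).
Check at n=2: 1·9 + 4 = 13. ✓

g(n) = g(n-1) + 4, g(0) = 5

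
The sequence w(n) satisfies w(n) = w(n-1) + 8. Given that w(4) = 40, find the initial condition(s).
w(4) = w(0) + 4·8, so w(0) = 40 - 32 = 8.

w(0) = 8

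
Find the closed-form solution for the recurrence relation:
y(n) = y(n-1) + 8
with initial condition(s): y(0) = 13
Recurrence: y(n) = y(n-1) + 8, initial: y(0) = 13.
Each step adds 8, so y(n) = y(0) + 8n = 8n + 13.

y(n) = 8n + 13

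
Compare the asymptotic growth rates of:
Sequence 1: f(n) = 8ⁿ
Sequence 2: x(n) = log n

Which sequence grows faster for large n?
Comparing growth rates:
Growth-rate hierarchy: log n ≺ any polynomial ≺ any exponential cⁿ (c>1) ≺ n! ≺ nⁿ.
exponential base 8 dominates logarithmic asymptotically.

f(n) grows faster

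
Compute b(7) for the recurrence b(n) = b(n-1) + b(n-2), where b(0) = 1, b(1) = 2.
Computing the sequence terms:
1, 2, 3, 5, 8, 13, 21, 34

34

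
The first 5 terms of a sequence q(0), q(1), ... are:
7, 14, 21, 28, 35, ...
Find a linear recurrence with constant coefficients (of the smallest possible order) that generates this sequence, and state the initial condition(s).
Look for the lowest-order linear relation among consecutive terms.
Observation: consecutive differences are constant (= 7).
Check at n=2: 1·14 + 7 = 21. ✓

q(n) = q(n-1) + 7, q(0) = 7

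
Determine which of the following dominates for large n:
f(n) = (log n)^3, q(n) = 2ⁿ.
Comparing growth rates:
Growth-rate hierarchy: log n ≺ any polynomial ≺ any exponential cⁿ (c>1) ≺ n! ≺ nⁿ.
exponential base 2 dominates polylogarithmic (log n)^3 asymptotically.

q(n) grows faster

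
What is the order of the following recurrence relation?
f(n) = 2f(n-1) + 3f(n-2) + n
The order is the largest lag k for which f(n-k) appears. Here the deepest term is f(n-2) (the n term is non-homogeneous and does not affect the order), so the order is 2.

Order 2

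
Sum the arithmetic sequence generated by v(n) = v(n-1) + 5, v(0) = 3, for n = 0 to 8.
Computing the sequence terms: 3, 8, 13, 18, 23, 28, 33, 38, 43
Adding these values together:

207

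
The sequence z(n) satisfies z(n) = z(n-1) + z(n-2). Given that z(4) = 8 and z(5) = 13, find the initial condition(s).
Work backwards using z(k) = z(k+2) - z(k+1):
z(3) = z(5) - z(4) = 13 - 8 = 5
z(2) = z(4) - z(3) = 8 - 5 = 3
z(1) = z(3) - z(2) = 5 - 3 = 2
z(0) = z(2) - z(1) = 3 - 2 = 1

z(0) = 1, z(1) = 2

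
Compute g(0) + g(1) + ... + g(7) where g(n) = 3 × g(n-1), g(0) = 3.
Computing the sequence terms: 3, 9, 27, 81, 243, 729, 2187, 6561
Adding these values together:

9840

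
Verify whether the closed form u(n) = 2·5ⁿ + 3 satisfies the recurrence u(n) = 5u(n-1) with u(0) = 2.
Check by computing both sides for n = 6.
From the recurrence with u(0) = 2:
  u(0) = 2, u(1) = 10, u(2) = 50, u(3) = 250, u(4) = 1250, u(5) = 6250, u(6) = 31250
  so the recurrence gives u(6) = 31250.
From the proposed closed form u(n) = 2·5ⁿ + 3:
  u(6) = 31253.
The recurrence gives 31250 but the closed form gives 31253, so the closed form does not satisfy the recurrence.

No, the closed form is incorrect.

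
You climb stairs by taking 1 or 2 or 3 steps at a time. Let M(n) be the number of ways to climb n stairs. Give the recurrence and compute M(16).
Condition on the size of the last step (1 to 3): before it there were n-1, …, n-3 stairs climbed, and these cases are disjoint, so M(n) = M(n-1) + M(n-2) + M(n-3) (order-3 linear recurrence).
Initial conditions by direct count (compositions of i into parts ≤ 3): M(1) = 1; M(2) = 2; M(3) = 4.
Iterating the recurrence: M(4) = 7, M(5) = 13, M(6) = 24, M(7) = 44, M(8) = 81, M(9) = 149, M(10) = 274, M(11) = 504, M(12) = 927, M(13) = 1705, M(14) = 3136, M(15) = 5768, M(16) = 10609.

M(n) = M(n-1) + M(n-2) + M(n-3), M(1) = 1, M(2) = 2, M(3) = 4; M(16) = 10609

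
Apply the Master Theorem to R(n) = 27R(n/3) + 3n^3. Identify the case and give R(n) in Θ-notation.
Master Theorem template: R(n) = a·R(n/b) + f(n).
Here: a=27, b=3, f(n)=3n^3
Compute log_b(a) = log_3(27) = 3.
f(n) = 3n^3 = Θ(n^3). Case 2: R(n) = Θ(n^3 log n).

Case 2: R(n) = Θ(n^3 log n)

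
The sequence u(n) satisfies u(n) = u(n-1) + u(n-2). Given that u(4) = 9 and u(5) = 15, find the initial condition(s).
Work backwards using u(k) = u(k+2) - u(k+1):
u(3) = u(5) - u(4) = 15 - 9 = 6
u(2) = u(4) - u(3) = 9 - 6 = 3
u(1) = u(3) - u(2) = 6 - 3 = 3
u(0) = u(2) - u(1) = 3 - 3 = 0

u(0) = 0, u(1) = 3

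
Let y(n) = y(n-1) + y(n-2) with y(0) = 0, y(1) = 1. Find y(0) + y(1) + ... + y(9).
Computing the sequence terms: 0, 1, 1, 2, 3, 5, 8, 13, 21, 34
Adding these values together:

88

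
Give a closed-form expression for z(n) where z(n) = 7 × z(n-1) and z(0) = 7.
Recurrence: z(n) = 7 × z(n-1), initial: z(0) = 7.
Each term is 7 times the previous, so this is geometric with ratio 7. After n steps: z(n) = z(0)·7ⁿ = 7·7ⁿ.

z(n) = 7·7ⁿ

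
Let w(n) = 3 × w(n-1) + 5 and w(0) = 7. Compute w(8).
Computing step by step:
w(0) = 7
w(1) = 3 × 7 + 5 = 26
w(2) = 3 × 26 + 5 = 83
w(3) = 3 × 83 + 5 = 254
w(4) = 3 × 254 + 5 = 767
w(5) = 3 × 767 + 5 = 2306
w(6) = 3 × 2306 + 5 = 6923
w(7) = 3 × 6923 + 5 = 20774
w(8) = 3 × 20774 + 5 = 62327

62327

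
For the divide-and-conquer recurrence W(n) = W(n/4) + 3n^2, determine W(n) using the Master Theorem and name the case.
Master Theorem template: W(n) = a·W(n/b) + f(n).
Here: a=1, b=4, f(n)=3n^2
Compute log_b(a) = log_4(1) = 0.
f(n) = 3n^2 = Ω(n^(0+ε)) with ε = 2, and the regularity condition holds (a·f(n/b) = (a/b^2)·f(n) with a/b^2 = 4^-2 < 1). Case 3: W(n) = Θ(f(n)) = Θ(n^2).

Case 3: W(n) = Θ(n^2)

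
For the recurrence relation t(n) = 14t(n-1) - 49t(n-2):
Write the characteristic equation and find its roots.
Substitute t(n) = rⁿ and divide through by rⁿ⁻²: r² - 14r + 49 = 0
Factor: (r - 7)² = 0, so r = 7 (double root).
General solution: t(n) = (A + Bn)·7ⁿ

Characteristic: r² - 14r + 49 = 0, Roots: r = 7 (double root)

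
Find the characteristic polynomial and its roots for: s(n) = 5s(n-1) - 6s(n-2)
Substitute s(n) = rⁿ and divide through by rⁿ⁻²: r² - 5r + 6 = 0
Factor: (r - 3)(r - 2) = 0, so r = 3, 2.
General solution: s(n) = A·3ⁿ + B·2ⁿ

Characteristic: r² - 5r + 6 = 0, Roots: r = 3, 2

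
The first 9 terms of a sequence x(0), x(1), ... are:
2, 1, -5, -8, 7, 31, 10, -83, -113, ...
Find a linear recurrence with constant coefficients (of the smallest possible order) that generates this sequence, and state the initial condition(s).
Look for the lowest-order linear relation among consecutive terms.
Observation: x(n) - 1·x(n-1) - (-3)·x(n-2) = 0 holds for the shown terms, and no order-1 relation x(n) = α·x(n-1) + β fits.
Check at n=3: 1·-5 + (-3)·1 = -8. ✓

x(n) = x(n-1) - 3x(n-2), x(0) = 2, x(1) = 1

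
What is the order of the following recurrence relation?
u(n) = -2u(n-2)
The order is the largest lag k for which u(n-k) appears. Here the deepest term is u(n-2), so the order is 2.

Order 2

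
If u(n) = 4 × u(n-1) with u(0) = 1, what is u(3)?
Computing step by step:
u(0) = 1
u(1) = 4 × 1 = 4
u(2) = 4 × 4 = 16
u(3) = 4 × 16 = 64

64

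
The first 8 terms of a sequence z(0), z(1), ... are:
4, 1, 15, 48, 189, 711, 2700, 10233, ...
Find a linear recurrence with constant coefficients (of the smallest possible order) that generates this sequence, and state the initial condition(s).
Look for the lowest-order linear relation among consecutive terms.
Observation: z(n) - 3·z(n-1) - (3)·z(n-2) = 0 holds for the shown terms, and no order-1 relation z(n) = α·z(n-1) + β fits.
Check at n=3: 3·15 + (3)·1 = 48. ✓

z(n) = 3z(n-1) + 3z(n-2), z(0) = 4, z(1) = 1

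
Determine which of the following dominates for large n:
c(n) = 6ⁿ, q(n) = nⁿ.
Comparing growth rates:
Growth-rate hierarchy: log n ≺ any polynomial ≺ any exponential cⁿ (c>1) ≺ n! ≺ nⁿ.
super-exponential nⁿ dominates exponential base 6 asymptotically.

q(n) grows faster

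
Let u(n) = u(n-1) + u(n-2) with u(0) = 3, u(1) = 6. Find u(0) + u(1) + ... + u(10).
Computing the sequence terms: 3, 6, 9, 15, 24, 39, 63, 102, 165, 267, 432
Adding these values together:

1125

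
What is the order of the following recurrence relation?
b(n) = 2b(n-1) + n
The order is the largest lag k for which b(n-k) appears. Here the deepest term is b(n-1) (the n term is non-homogeneous and does not affect the order), so the order is 1.

Order 1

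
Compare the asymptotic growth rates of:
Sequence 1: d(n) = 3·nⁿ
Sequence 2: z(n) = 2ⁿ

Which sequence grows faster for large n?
Comparing growth rates:
Growth-rate hierarchy: log n ≺ any polynomial ≺ any exponential cⁿ (c>1) ≺ n! ≺ nⁿ.
super-exponential nⁿ dominates exponential base 2 asymptotically.

d(n) grows faster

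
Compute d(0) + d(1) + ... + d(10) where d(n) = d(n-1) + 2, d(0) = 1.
Computing the sequence terms: 1, 3, 5, 7, 9, 11, 13, 15, 17, 19, 21
Adding these values together:

121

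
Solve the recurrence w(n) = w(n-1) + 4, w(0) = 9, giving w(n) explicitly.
Recurrence: w(n) = w(n-1) + 4, initial: w(0) = 9.
Each step adds 4, so w(n) = w(0) + 4n = 4n + 9.

w(n) = 4n + 9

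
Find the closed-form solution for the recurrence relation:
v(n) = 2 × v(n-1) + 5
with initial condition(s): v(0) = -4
Recurrence: v(n) = 2 × v(n-1) + 5, initial: v(0) = -4.
Try v(n) = A·2ⁿ + C. Substituting: A·2ⁿ + C = 2(A·2ⁿ⁻¹ + C) + 5 = A·2ⁿ + 2C + 5, so C = 2C + 5, giving C = -5. Then v(0) = A - 5 = -4 gives A = 1.

v(n) = 2ⁿ - 5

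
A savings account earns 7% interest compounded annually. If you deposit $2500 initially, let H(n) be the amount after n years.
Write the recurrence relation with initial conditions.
Each year the balance grows by 7%, i.e. is multiplied by 1 + 7/100 = 1.07, so H(n) = 1.07 × H(n-1). The initial deposit gives H(0) = 2500.
Unrolling gives the closed form H(n) = 2500 × (1.07)ⁿ.

H(n) = 1.07 × H(n-1), H(0) = 2500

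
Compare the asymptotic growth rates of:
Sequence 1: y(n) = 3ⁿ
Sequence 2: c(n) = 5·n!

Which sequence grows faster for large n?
Comparing growth rates:
Growth-rate hierarchy: log n ≺ any polynomial ≺ any exponential cⁿ (c>1) ≺ n! ≺ nⁿ.
factorial dominates exponential base 3 asymptotically.

c(n) grows faster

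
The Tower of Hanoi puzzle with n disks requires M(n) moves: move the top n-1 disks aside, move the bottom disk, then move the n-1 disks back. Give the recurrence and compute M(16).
Moving n disks = move the top n-1 disks aside (M(n-1) moves) + move the largest disk (1 move) + move the n-1 disks back on top (M(n-1) moves), so M(n) = 2M(n-1) + 1, with M(1) = 1 (a single disk takes one move).
First terms: 1, 3, 7, 15, 31, 63, … — each is one less than a power of 2. Indeed M(n) + 1 = 2(M(n-1) + 1) with M(1) + 1 = 2, so M(n) + 1 = 2ⁿ and M(n) = 2ⁿ - 1.
Hence M(16) = 2^16 - 1 = 65536 - 1 = 65535.

M(n) = 2M(n-1) + 1, M(1) = 1; M(16) = 65535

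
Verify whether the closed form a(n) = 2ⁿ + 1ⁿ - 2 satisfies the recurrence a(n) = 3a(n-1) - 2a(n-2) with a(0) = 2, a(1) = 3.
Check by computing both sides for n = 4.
From the recurrence with a(0) = 2, a(1) = 3:
  a(0) = 2, a(1) = 3, a(2) = 5, a(3) = 9, a(4) = 17
  so the recurrence gives a(4) = 17.
From the proposed closed form a(n) = 2ⁿ + 1ⁿ - 2:
  a(4) = 15.
The recurrence gives 17 but the closed form gives 15, so the closed form does not satisfy the recurrence.

No, the closed form is incorrect.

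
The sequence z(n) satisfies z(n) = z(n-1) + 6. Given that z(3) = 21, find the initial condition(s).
z(3) = z(0) + 3·6, so z(0) = 21 - 18 = 3.

z(0) = 3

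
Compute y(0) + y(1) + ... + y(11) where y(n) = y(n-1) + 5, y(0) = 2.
Computing the sequence terms: 2, 7, 12, 17, 22, 27, 32, 37, 42, 47, 52, 57
Adding these values together:

354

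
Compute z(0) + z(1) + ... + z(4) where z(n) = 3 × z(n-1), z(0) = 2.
Computing the sequence terms: 2, 6, 18, 54, 162
Adding these values together:

242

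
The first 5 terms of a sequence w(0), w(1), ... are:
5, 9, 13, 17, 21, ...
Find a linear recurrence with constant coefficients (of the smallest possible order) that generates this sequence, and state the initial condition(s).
Look for the lowest-order linear relation among consecutive terms.
Observation: consecutive differences are constant (= 4).
Check at n=2: 1·9 + 4 = 13. ✓

w(n) = w(n-1) + 4, w(0) = 5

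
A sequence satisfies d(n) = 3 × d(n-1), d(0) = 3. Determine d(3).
Computing step by step:
d(0) = 3
d(1) = 3 × 3 = 9
d(2) = 3 × 9 = 27
d(3) = 3 × 27 = 81

81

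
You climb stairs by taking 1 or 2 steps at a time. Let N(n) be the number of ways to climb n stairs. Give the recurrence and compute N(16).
Condition on the size of the last step (1 to 2): before it there were n-1, …, n-2 stairs climbed, and these cases are disjoint, so N(n) = N(n-1) + N(n-2) (Fibonacci-type sequence).
Initial conditions by direct count (compositions of i into parts ≤ 2): N(1) = 1; N(2) = 2.
Iterating the recurrence: N(3) = 3, N(4) = 5, N(5) = 8, N(6) = 13, N(7) = 21, N(8) = 34, N(9) = 55, N(10) = 89, N(11) = 144, N(12) = 233, N(13) = 377, N(14) = 610, N(15) = 987, N(16) = 1597.

N(n) = N(n-1) + N(n-2), N(1) = 1, N(2) = 2; N(16) = 1597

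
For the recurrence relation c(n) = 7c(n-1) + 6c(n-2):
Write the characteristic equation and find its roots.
Substitute c(n) = rⁿ and divide through by rⁿ⁻²: r² - 7r - 6 = 0
Discriminant: 7² + 4·6 = 73, not a perfect square, so by the quadratic formula r = (7 ± √73)/2.
General solution: c(n) = A·r₁ⁿ + B·r₂ⁿ where r₁,r₂ = (7 ± √73)/2

Characteristic: r² - 7r - 6 = 0, Roots: r = (7 ± √73)/2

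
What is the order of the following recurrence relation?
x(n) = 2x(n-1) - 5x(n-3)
The order is the largest lag k for which x(n-k) appears. Here the deepest term is x(n-3), so the order is 3.

Order 3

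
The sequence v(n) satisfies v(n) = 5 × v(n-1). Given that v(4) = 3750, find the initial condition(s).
In general v(n) = 5ⁿ · v(0). At n = 4: v(0) = v(4) / 5^4 = 3750 / 625 = 6.

v(0) = 6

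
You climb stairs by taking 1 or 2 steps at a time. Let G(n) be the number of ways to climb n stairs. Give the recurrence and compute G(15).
Condition on the size of the last step (1 to 2): before it there were n-1, …, n-2 stairs climbed, and these cases are disjoint, so G(n) = G(n-1) + G(n-2) (Fibonacci-type sequence).
Initial conditions by direct count (compositions of i into parts ≤ 2): G(1) = 1; G(2) = 2.
Iterating the recurrence: G(3) = 3, G(4) = 5, G(5) = 8, G(6) = 13, G(7) = 21, G(8) = 34, G(9) = 55, G(10) = 89, G(11) = 144, G(12) = 233, G(13) = 377, G(14) = 610, G(15) = 987.

G(n) = G(n-1) + G(n-2), G(1) = 1, G(2) = 2; G(15) = 987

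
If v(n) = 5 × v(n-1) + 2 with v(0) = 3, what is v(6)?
Computing step by step:
v(0) = 3
v(1) = 5 × 3 + 2 = 17
v(2) = 5 × 17 + 2 = 87
v(3) = 5 × 87 + 2 = 437
v(4) = 5 × 437 + 2 = 2187
v(5) = 5 × 2187 + 2 = 10937
v(6) = 5 × 10937 + 2 = 54687

54687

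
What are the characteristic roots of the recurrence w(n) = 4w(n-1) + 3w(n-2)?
Substitute w(n) = rⁿ and divide through by rⁿ⁻²: r² - 4r - 3 = 0
Discriminant: 4² + 4·3 = 28, not a perfect square, so by the quadratic formula r = (4 ± √28)/2.
General solution: w(n) = A·r₁ⁿ + B·r₂ⁿ where r₁,r₂ = (4 ± √28)/2

Characteristic: r² - 4r - 3 = 0, Roots: r = (4 ± √28)/2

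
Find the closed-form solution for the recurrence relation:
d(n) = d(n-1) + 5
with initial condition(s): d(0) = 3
Recurrence: d(n) = d(n-1) + 5, initial: d(0) = 3.
Each step adds 5, so d(n) = d(0) + 5n = 5n + 3.

d(n) = 5n + 3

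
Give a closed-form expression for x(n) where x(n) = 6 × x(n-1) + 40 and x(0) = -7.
Recurrence: x(n) = 6 × x(n-1) + 40, initial: x(0) = -7.
Try x(n) = A·6ⁿ + C. Substituting: A·6ⁿ + C = 6(A·6ⁿ⁻¹ + C) + 40 = A·6ⁿ + 6C + 40, so C = 6C + 40, giving C = -8. Then x(0) = A - 8 = -7 gives A = 1.

x(n) = 6ⁿ - 8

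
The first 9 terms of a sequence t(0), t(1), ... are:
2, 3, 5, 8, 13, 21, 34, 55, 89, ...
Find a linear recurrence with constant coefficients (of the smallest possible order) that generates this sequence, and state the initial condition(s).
Look for the lowest-order linear relation among consecutive terms.
Observation: t(n) - 1·t(n-1) - (1)·t(n-2) = 0 holds for the shown terms, and no order-1 relation t(n) = α·t(n-1) + β fits.
Check at n=3: 1·5 + (1)·3 = 8. ✓

t(n) = t(n-1) + t(n-2), t(0) = 2, t(1) = 3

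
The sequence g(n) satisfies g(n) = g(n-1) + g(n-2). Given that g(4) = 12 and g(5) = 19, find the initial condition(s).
Work backwards using g(k) = g(k+2) - g(k+1):
g(3) = g(5) - g(4) = 19 - 12 = 7
g(2) = g(4) - g(3) = 12 - 7 = 5
g(1) = g(3) - g(2) = 7 - 5 = 2
g(0) = g(2) - g(1) = 5 - 2 = 3

g(0) = 3, g(1) = 2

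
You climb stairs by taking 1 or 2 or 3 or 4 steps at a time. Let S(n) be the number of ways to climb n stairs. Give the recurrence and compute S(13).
Condition on the size of the last step (1 to 4): before it there were n-1, …, n-4 stairs climbed, and these cases are disjoint, so S(n) = S(n-1) + S(n-2) + S(n-3) + S(n-4) (order-4 linear recurrence).
Initial conditions by direct count (compositions of i into parts ≤ 4): S(1) = 1; S(2) = 2; S(3) = 4; S(4) = 8.
Iterating the recurrence: S(5) = 15, S(6) = 29, S(7) = 56, S(8) = 108, S(9) = 208, S(10) = 401, S(11) = 773, S(12) = 1490, S(13) = 2872.

S(n) = S(n-1) + S(n-2) + S(n-3) + S(n-4), S(1) = 1, S(2) = 2, S(3) = 4, S(4) = 8; S(13) = 2872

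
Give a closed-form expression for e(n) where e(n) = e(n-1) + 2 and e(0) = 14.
Recurrence: e(n) = e(n-1) + 2, initial: e(0) = 14.
Each step adds 2, so e(n) = e(0) + 2n = 2n + 14.

e(n) = 2n + 14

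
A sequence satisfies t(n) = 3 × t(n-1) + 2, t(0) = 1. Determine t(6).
Computing step by step:
t(0) = 1
t(1) = 3 × 1 + 2 = 5
t(2) = 3 × 5 + 2 = 17
t(3) = 3 × 17 + 2 = 53
t(4) = 3 × 53 + 2 = 161
t(5) = 3 × 161 + 2 = 485
t(6) = 3 × 485 + 2 = 1457

1457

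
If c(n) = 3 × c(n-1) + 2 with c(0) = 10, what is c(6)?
Computing step by step:
c(0) = 10
c(1) = 3 × 10 + 2 = 32
c(2) = 3 × 32 + 2 = 98
c(3) = 3 × 98 + 2 = 296
c(4) = 3 × 296 + 2 = 890
c(5) = 3 × 890 + 2 = 2672
c(6) = 3 × 2672 + 2 = 8018

8018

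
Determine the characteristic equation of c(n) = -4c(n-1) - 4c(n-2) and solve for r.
Substitute c(n) = rⁿ and divide through by rⁿ⁻²: r² + 4r + 4 = 0
Factor: (r + 2)² = 0, so r = -2 (double root).
General solution: c(n) = (A + Bn)·(-2)ⁿ

Characteristic: r² + 4r + 4 = 0, Roots: r = -2 (double root)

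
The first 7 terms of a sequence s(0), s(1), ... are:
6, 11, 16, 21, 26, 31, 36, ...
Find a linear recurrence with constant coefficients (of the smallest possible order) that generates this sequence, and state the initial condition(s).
Look for the lowest-order linear relation among consecutive terms.
Observation: consecutive differences are constant (= 5).
Check at n=2: 1·11 + 5 = 16. ✓

s(n) = s(n-1) + 5, s(0) = 6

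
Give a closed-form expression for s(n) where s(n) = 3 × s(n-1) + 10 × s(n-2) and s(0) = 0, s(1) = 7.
Recurrence: s(n) = 3 × s(n-1) + 10 × s(n-2), initial: s(0) = 0, s(1) = 7.
Characteristic equation: r² - 3r - 10 = 0, which factors as (r - 5)(r + 2) = 0, so r = 5, -2. General solution s(n) = A·5ⁿ + B·(-2)ⁿ. From s(0) = 0: A + B = 0. From s(1) = 7: 5A - 2B = 7. Solving gives A = 1, B = -1.

s(n) = 5ⁿ - (-2)ⁿ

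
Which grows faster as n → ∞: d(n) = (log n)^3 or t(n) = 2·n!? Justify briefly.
Comparing growth rates:
Growth-rate hierarchy: log n ≺ any polynomial ≺ any exponential cⁿ (c>1) ≺ n! ≺ nⁿ.
factorial dominates polylogarithmic (log n)^3 asymptotically.

t(n) grows faster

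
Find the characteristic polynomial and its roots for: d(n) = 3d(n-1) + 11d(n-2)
Substitute d(n) = rⁿ and divide through by rⁿ⁻²: r² - 3r - 11 = 0
Discriminant: 3² + 4·11 = 53, not a perfect square, so by the quadratic formula r = (3 ± √53)/2.
General solution: d(n) = A·r₁ⁿ + B·r₂ⁿ where r₁,r₂ = (3 ± √53)/2

Characteristic: r² - 3r - 11 = 0, Roots: r = (3 ± √53)/2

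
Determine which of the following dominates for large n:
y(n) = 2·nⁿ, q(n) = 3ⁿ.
Comparing growth rates:
Growth-rate hierarchy: log n ≺ any polynomial ≺ any exponential cⁿ (c>1) ≺ n! ≺ nⁿ.
super-exponential nⁿ dominates exponential base 3 asymptotically.

y(n) grows faster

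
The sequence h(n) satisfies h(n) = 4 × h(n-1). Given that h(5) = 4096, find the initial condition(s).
In general h(n) = 4ⁿ · h(0). At n = 5: h(0) = h(5) / 4^5 = 4096 / 1024 = 4.

h(0) = 4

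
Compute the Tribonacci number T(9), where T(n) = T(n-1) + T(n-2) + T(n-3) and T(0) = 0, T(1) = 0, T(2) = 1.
Computing the sequence terms:
0, 0, 1, 1, 2, 4, 7, 13, 24, 44

44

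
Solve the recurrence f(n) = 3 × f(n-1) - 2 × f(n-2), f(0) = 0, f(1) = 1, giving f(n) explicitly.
Recurrence: f(n) = 3 × f(n-1) - 2 × f(n-2), initial: f(0) = 0, f(1) = 1.
Characteristic equation: r² - 3r + 2 = 0, which factors as (r - 2)(r - 1) = 0, so r = 2, 1. General solution f(n) = A·2ⁿ + B·1ⁿ. From f(0) = 0: A + B = 0. From f(1) = 1: 2A + 1B = 1. Solving gives A = 1, B = -1.

f(n) = 2ⁿ - 1ⁿ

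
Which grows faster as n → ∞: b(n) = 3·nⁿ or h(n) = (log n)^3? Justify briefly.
Comparing growth rates:
Growth-rate hierarchy: log n ≺ any polynomial ≺ any exponential cⁿ (c>1) ≺ n! ≺ nⁿ.
super-exponential nⁿ dominates polylogarithmic (log n)^3 asymptotically.

b(n) grows faster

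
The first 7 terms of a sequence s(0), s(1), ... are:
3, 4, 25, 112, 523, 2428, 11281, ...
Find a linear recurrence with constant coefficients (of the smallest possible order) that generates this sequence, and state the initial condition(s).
Look for the lowest-order linear relation among consecutive terms.
Observation: s(n) - 4·s(n-1) - (3)·s(n-2) = 0 holds for the shown terms, and no order-1 relation s(n) = α·s(n-1) + β fits.
Check at n=3: 4·25 + (3)·4 = 112. ✓

s(n) = 4s(n-1) + 3s(n-2), s(0) = 3, s(1) = 4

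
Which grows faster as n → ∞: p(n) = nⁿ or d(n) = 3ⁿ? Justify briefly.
Comparing growth rates:
Growth-rate hierarchy: log n ≺ any polynomial ≺ any exponential cⁿ (c>1) ≺ n! ≺ nⁿ.
super-exponential nⁿ dominates exponential base 3 asymptotically.

p(n) grows faster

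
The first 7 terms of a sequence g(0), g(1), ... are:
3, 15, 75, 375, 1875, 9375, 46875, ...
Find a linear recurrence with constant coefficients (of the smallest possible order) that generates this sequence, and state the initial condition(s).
Look for the lowest-order linear relation among consecutive terms.
Observation: each term is 5× the previous.
Check at n=2: 5·15 = 75. ✓

g(n) = 5 × g(n-1), g(0) = 3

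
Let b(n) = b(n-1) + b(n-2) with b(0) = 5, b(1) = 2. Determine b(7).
Computing the sequence terms:
5, 2, 7, 9, 16, 25, 41, 66

66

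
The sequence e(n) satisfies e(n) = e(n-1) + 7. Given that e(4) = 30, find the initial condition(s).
e(4) = e(0) + 4·7, so e(0) = 30 - 28 = 2.

e(0) = 2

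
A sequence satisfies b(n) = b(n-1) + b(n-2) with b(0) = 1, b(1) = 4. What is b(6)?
Computing the sequence terms:
1, 4, 5, 9, 14, 23, 37

37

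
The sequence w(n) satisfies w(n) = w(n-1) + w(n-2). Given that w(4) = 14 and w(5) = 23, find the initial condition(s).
Work backwards using w(k) = w(k+2) - w(k+1):
w(3) = w(5) - w(4) = 23 - 14 = 9
w(2) = w(4) - w(3) = 14 - 9 = 5
w(1) = w(3) - w(2) = 9 - 5 = 4
w(0) = w(2) - w(1) = 5 - 4 = 1

w(0) = 1, w(1) = 4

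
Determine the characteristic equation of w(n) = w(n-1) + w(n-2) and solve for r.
Substitute w(n) = rⁿ and divide through by rⁿ⁻²: r² - r - 1 = 0
Discriminant: 1² + 4·1 = 5, not a perfect square, so by the quadratic formula r = (1 ± √5)/2.
General solution: w(n) = A·r₁ⁿ + B·r₂ⁿ where r₁,r₂ = (1 ± √5)/2

Characteristic: r² - r - 1 = 0, Roots: r = (1 ± √5)/2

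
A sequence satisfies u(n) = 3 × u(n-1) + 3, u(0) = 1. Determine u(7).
Computing step by step:
u(0) = 1
u(1) = 3 × 1 + 3 = 6
u(2) = 3 × 6 + 3 = 21
u(3) = 3 × 21 + 3 = 66
u(4) = 3 × 66 + 3 = 201
u(5) = 3 × 201 + 3 = 606
u(6) = 3 × 606 + 3 = 1821
u(7) = 3 × 1821 + 3 = 5466

5466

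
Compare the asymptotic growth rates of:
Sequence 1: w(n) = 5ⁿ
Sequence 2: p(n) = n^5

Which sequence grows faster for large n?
Comparing growth rates:
Growth-rate hierarchy: log n ≺ any polynomial ≺ any exponential cⁿ (c>1) ≺ n! ≺ nⁿ.
exponential base 5 dominates polynomial degree 5 asymptotically.

w(n) grows faster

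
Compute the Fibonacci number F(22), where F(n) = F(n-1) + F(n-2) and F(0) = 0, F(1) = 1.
Computing the sequence terms:
0, 1, 1, 2, 3, 5, 8, 13, 21, 34, 55, 89, 144, 233, 377, 610, 987, 1597, 2584, 4181, 6765, 10946, 17711

17711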